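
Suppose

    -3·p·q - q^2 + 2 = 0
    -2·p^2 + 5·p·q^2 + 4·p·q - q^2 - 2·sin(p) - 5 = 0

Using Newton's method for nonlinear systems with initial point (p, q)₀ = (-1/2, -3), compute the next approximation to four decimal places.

At (-1/2, -3): F = (-11.5000, -30.041149).
Jacobian J = [[-3·q, -3·p - 2·q], [-4·p + 5·q^2 + 4·q - 2·cos(p), 10·p·q + 4·p - 2·q]].
At the point, J = [[9.0000, 7.5000], [33.244835, 19.0000]] (det J = -78.336262).
Solving J·Δ = −F gives Δ = (0.0869, 1.4290).
Then the next iterate is (p, q)₁ = (-0.4131, -1.5710).

(-0.4131, -1.5710)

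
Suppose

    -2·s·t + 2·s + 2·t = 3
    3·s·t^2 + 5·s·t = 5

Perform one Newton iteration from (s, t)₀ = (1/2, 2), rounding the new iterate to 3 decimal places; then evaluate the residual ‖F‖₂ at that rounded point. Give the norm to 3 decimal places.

At (1/2, 2): F = (0.000, 6.000).
Jacobian J = [[-2·t + 2, -2·s + 2], [3·t^2 + 5·t, 6·s·t + 5·s]].
At the point, J = [[-2.000, 1.000], [22.000, 8.500]] (det J = -39.000).
Solving J·Δ = −F gives Δ = (-0.154, -0.308).
Then the next iterate is (s, t)₁ = (0.346, 1.692).
Re-evaluating at (0.346, 1.692): F = (-0.09486, 0.89881), so ‖F‖₂ = 0.904.

0.904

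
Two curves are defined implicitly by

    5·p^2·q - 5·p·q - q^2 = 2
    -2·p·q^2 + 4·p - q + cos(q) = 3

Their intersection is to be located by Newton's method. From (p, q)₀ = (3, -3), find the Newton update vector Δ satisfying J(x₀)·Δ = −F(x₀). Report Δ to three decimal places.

At (3, -3): F = (-101.000, -42.98999).
Jacobian J = [[10·p·q - 5·q, 5·p^2 - 5·p - 2·q], [-2·q^2 + 4, -4·p·q - sin(q) - 1]].
At the point, J = [[-75.000, 36.000], [-14.000, 35.14112]] (det J = -2131.58400).
Solving J·Δ = −F gives Δ = (-0.939, 0.849).

(-0.939, 0.849)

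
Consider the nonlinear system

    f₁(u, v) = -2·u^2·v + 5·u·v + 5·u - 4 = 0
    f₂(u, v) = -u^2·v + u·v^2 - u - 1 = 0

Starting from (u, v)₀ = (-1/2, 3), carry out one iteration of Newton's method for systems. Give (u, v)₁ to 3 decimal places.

(0.143, 3.408)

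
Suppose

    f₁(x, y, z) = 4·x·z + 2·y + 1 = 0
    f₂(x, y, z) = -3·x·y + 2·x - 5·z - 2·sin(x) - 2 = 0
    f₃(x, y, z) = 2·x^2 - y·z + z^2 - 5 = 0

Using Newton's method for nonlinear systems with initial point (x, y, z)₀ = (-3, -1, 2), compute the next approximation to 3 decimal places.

(-2.232, 0.653, 0.704)

At (-3, -1, 2): F = (-25.000, -26.71776, 19.000).
Jacobian J = [[4·z, 2, 4·x], [-3·y - 2·cos(x) + 2, -3·x, -5], [4·x, -z, -y + 2·z]].
At the point, J = [[8.000, 2.000, -12.000], [6.97998, 9.000, -5.000], [-12.000, -2.000, 5.000]] (det J = -798.28021).
Solving J·Δ = −F gives Δ = (0.768, 1.653, -1.296).
Then the next iterate is (x, y, z)₁ = (-2.232, 0.653, 0.704).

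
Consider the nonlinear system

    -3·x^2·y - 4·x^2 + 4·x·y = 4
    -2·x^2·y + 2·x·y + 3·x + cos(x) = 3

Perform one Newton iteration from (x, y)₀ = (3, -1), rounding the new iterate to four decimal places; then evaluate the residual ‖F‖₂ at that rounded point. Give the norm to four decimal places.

At (3, -1): F = (-25.0000, 17.010008).
Jacobian J = [[-6·x·y - 8·x + 4·y, -3·x^2 + 4·x], [-4·x·y + 2·y - sin(x) + 3, -2·x^2 + 2·x]].
At the point, J = [[-10.0000, -15.0000], [12.858880, -12.0000]] (det J = 312.883200).
Solving J·Δ = −F gives Δ = (-1.7743, -0.4838).
Then the next iterate is (x, y)₁ = (1.2257, -1.4838).
Re-evaluating at (1.2257, -1.4838): F = (-10.596618, 1.836346), so ‖F‖₂ = 10.7546.

10.7546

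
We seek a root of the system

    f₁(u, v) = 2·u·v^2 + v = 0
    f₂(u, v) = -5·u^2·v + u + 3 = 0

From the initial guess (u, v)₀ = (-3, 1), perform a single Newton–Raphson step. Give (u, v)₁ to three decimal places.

(-1.924, 0.741)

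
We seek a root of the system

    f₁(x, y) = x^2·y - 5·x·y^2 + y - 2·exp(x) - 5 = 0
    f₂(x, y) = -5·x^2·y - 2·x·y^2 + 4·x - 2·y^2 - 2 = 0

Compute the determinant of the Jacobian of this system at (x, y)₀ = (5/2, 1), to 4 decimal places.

694.2657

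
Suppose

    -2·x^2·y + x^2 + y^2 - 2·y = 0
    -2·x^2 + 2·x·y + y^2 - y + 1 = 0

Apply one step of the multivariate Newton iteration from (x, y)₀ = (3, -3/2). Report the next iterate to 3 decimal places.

At (3, -3/2): F = (41.250, -22.250).
Jacobian J = [[-4·x·y + 2·x, -2·x^2 + 2·y - 2], [-4·x + 2·y, 2·x + 2·y - 1]].
At the point, J = [[24.000, -23.000], [-15.000, 2.000]] (det J = -297.000).
Solving J·Δ = −F gives Δ = (-1.445, 0.285).
Then the next iterate is (x, y)₁ = (1.555, -1.215).

(1.555, -1.215)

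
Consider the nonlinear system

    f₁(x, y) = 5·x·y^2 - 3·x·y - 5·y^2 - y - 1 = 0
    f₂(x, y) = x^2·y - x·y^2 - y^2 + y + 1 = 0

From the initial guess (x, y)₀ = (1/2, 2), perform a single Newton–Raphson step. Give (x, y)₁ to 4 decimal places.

(0.9891, 1.2678)

At (1/2, 2): F = (-16.0000, -2.5000).
Jacobian J = [[5·y^2 - 3·y, 10·x·y - 3·x - 10·y - 1], [2·x·y - y^2, x^2 - 2·x·y - 2·y + 1]].
At the point, J = [[14.0000, -12.5000], [-2.0000, -4.7500]] (det J = -91.5000).
Solving J·Δ = −F gives Δ = (0.4891, -0.7322).
Then the next iterate is (x, y)₁ = (0.9891, 1.2678).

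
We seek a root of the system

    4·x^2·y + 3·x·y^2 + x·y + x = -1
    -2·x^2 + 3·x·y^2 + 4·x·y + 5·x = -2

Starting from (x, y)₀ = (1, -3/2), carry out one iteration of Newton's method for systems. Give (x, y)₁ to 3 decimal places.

(0.531, -0.514)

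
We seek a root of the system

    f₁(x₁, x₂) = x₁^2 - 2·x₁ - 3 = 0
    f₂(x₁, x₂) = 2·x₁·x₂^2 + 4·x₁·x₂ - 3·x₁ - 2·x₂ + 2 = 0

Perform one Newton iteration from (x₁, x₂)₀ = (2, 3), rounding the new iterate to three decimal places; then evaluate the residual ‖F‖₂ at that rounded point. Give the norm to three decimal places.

8.988

At (2, 3): F = (-3.000, 50.000).
Jacobian J = [[2·x₁ - 2, 0], [2·x₂^2 + 4·x₂ - 3, 4·x₁·x₂ + 4·x₁ - 2]].
At the point, J = [[2.000, 0.000], [27.000, 30.000]] (det J = 60.000).
Solving J·Δ = −F gives Δ = (1.500, -3.017).
Then the next iterate is (x₁, x₂)₁ = (3.500, -0.017).
Re-evaluating at (3.500, -0.017): F = (2.250, -8.70198), so ‖F‖₂ = 8.988.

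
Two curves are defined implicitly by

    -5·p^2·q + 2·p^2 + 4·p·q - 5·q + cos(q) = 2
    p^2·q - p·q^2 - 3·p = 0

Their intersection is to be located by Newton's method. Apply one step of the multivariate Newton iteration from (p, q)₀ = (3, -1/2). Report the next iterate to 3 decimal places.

(4.590, 1.516)

At (3, -1/2): F = (35.87758, -14.250).
Jacobian J = [[-10·p·q + 4·p + 4·q, -5·p^2 + 4·p - sin(q) - 5], [2·p·q - q^2 - 3, p^2 - 2·p·q]].
At the point, J = [[25.000, -37.52057], [-6.250, 12.000]] (det J = 65.49641).
Solving J·Δ = −F gives Δ = (1.590, 2.016).
Then the next iterate is (p, q)₁ = (4.590, 1.516).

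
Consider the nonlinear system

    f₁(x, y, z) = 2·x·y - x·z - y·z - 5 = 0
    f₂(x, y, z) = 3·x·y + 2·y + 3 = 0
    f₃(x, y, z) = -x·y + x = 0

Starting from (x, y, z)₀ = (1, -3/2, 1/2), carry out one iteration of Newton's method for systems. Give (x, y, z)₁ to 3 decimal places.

At (1, -3/2, 1/2): F = (-7.750, -4.500, 2.500).
Jacobian J = [[2·y - z, 2·x - z, -x - y], [3·y, 3·x + 2, 0], [-y + 1, -x, 0]].
At the point, J = [[-3.500, 1.500, 0.500], [-4.500, 5.000, 0.000], [2.500, -1.000, 0.000]] (det J = -4.000).
Solving J·Δ = −F gives Δ = (-1.000, 0.000, 8.500).
Then the next iterate is (x, y, z)₁ = (0.000, -1.500, 9.000).

(0.000, -1.500, 9.000)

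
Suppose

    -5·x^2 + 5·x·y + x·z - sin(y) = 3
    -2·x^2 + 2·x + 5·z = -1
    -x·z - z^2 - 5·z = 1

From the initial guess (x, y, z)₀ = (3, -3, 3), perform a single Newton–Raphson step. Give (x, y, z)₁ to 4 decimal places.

(2.2645, 0.7387, 0.7290)

At (3, -3, 3): F = (-83.858880, 4.0000, -34.0000).
Jacobian J = [[-10·x + 5·y + z, 5·x - cos(y), x], [-4·x + 2, 0, 5], [-z, 0, -x - 2·z - 5]].
At the point, J = [[-42.0000, 15.989992, 3.0000], [-10.0000, 0.0000, 5.0000], [-3.0000, 0.0000, -14.0000]] (det J = -2478.448837).
Solving J·Δ = −F gives Δ = (-0.7355, 3.7387, -2.2710).
Then the next iterate is (x, y, z)₁ = (2.2645, 0.7387, 0.7290).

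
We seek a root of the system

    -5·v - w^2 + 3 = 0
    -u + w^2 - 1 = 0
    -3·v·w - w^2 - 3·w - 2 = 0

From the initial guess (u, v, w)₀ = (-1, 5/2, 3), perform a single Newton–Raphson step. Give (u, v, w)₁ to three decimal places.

(-1.684, 0.737, 1.386)

At (-1, 5/2, 3): F = (-18.500, 9.000, -42.500).
Jacobian J = [[0, -5, -2·w], [-1, 0, 2·w], [0, -3·w, -3·v - 2·w - 3]].
At the point, J = [[0.000, -5.000, -6.000], [-1.000, 0.000, 6.000], [0.000, -9.000, -16.500]] (det J = 28.500).
Solving J·Δ = −F gives Δ = (-0.684, -1.763, -1.614).
Then the next iterate is (u, v, w)₁ = (-1.684, 0.737, 1.386).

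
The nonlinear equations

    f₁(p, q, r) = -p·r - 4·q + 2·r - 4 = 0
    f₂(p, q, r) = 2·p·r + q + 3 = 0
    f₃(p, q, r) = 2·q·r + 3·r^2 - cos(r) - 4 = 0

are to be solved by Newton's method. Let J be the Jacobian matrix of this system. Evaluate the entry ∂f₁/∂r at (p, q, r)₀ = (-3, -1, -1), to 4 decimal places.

5.0000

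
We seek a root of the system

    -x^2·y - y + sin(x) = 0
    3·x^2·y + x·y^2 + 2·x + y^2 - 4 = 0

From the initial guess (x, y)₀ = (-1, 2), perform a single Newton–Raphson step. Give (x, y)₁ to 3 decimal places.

(7.961, 19.921)

At (-1, 2): F = (-4.84147, 0.000).
Jacobian J = [[-2·x·y + cos(x), -x^2 - 1], [6·x·y + y^2 + 2, 3·x^2 + 2·x·y + 2·y]].
At the point, J = [[4.54030, -2.000], [-6.000, 3.000]] (det J = 1.62091).
Solving J·Δ = −F gives Δ = (8.961, 17.921).
Then the next iterate is (x, y)₁ = (7.961, 19.921).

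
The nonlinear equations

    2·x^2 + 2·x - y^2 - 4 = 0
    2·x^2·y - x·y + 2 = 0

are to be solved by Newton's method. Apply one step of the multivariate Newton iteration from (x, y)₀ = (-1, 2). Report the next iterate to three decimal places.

(-0.826, -0.087)

At (-1, 2): F = (-8.000, 8.000).
Jacobian J = [[4·x + 2, -2·y], [4·x·y - y, 2·x^2 - x]].
At the point, J = [[-2.000, -4.000], [-10.000, 3.000]] (det J = -46.000).
Solving J·Δ = −F gives Δ = (0.174, -2.087).
Then the next iterate is (x, y)₁ = (-0.826, -0.087).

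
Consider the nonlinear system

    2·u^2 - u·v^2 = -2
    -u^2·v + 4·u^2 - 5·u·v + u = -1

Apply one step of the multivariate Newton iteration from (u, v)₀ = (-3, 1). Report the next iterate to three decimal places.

(-1.111, 1.259)

At (-3, 1): F = (23.000, 40.000).
Jacobian J = [[4·u - v^2, -2·u·v], [-2·u·v + 8·u - 5·v + 1, -u^2 - 5·u]].
At the point, J = [[-13.000, 6.000], [-22.000, 6.000]] (det J = 54.000).
Solving J·Δ = −F gives Δ = (1.889, 0.259).
Then the next iterate is (u, v)₁ = (-1.111, 1.259).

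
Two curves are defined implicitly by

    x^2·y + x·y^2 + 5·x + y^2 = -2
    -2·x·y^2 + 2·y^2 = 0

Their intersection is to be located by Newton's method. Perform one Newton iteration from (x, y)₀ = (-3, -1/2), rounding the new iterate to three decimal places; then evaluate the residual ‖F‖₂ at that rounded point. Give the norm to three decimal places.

3.324

At (-3, -1/2): F = (-18.000, 2.000).
Jacobian J = [[2·x·y + y^2 + 5, x^2 + 2·x·y + 2·y], [-2·y^2, -4·x·y + 4·y]].
At the point, J = [[8.250, 11.000], [-0.500, -8.000]] (det J = -60.500).
Solving J·Δ = −F gives Δ = (2.017, 0.124).
Then the next iterate is (x, y)₁ = (-0.983, -0.376).
Re-evaluating at (-0.983, -0.376): F = (-3.27592, 0.56070), so ‖F‖₂ = 3.324.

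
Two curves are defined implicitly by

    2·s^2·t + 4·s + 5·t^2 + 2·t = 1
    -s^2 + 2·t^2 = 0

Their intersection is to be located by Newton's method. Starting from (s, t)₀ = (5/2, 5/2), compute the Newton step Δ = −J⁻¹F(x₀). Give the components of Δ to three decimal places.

At (5/2, 5/2): F = (76.500, 6.250).
Jacobian J = [[4·s·t + 4, 2·s^2 + 10·t + 2], [-2·s, 4·t]].
At the point, J = [[29.000, 39.500], [-5.000, 10.000]] (det J = 487.500).
Solving J·Δ = −F gives Δ = (-1.063, -1.156).

(-1.063, -1.156)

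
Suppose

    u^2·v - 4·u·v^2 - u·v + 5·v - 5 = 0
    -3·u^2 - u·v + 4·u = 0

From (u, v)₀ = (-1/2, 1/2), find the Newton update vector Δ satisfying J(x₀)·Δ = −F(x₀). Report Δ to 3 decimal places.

(0.361, 0.303)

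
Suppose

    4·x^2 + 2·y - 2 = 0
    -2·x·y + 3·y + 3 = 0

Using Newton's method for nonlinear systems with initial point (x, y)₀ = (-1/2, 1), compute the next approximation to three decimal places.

(-1.333, -1.167)

At (-1/2, 1): F = (1.000, 7.000).
Jacobian J = [[8·x, 2], [-2·y, -2·x + 3]].
At the point, J = [[-4.000, 2.000], [-2.000, 4.000]] (det J = -12.000).
Solving J·Δ = −F gives Δ = (-0.833, -2.167).
Then the next iterate is (x, y)₁ = (-1.333, -1.167).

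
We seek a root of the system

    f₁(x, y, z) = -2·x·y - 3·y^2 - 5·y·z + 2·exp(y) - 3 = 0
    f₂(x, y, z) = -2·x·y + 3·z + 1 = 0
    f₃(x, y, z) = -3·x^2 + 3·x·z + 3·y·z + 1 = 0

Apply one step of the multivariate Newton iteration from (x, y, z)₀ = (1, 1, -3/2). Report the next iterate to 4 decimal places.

(0.8384, 3.1009, 1.6262)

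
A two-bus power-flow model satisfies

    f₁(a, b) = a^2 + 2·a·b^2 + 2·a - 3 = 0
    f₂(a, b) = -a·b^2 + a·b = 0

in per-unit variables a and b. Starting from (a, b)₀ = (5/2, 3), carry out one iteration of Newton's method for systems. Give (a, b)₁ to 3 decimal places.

(0.873, 2.581)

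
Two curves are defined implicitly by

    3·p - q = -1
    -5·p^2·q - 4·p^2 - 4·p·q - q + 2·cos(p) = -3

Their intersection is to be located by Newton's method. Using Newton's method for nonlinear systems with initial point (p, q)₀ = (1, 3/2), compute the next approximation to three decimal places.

At (1, 3/2): F = (2.500, -14.91940).
Jacobian J = [[3, -1], [-10·p·q - 8·p - 4·q - 2·sin(p), -5·p^2 - 4·p - 1]].
At the point, J = [[3.000, -1.000], [-30.68294, -10.000]] (det J = -60.68294).
Solving J·Δ = −F gives Δ = (-0.658, 0.526).
Then the next iterate is (p, q)₁ = (0.342, 2.026).

(0.342, 2.026)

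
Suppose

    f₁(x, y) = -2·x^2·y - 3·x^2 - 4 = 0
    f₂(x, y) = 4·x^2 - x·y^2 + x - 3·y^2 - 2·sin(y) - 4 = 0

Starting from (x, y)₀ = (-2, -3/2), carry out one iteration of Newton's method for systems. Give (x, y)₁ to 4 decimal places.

(-1.5179, -2.0000)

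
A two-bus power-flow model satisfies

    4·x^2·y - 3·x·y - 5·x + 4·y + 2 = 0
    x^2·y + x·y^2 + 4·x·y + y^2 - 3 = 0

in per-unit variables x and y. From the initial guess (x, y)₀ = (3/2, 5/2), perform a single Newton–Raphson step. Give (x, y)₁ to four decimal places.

At (3/2, 5/2): F = (15.7500, 33.2500).
Jacobian J = [[8·x·y - 3·y - 5, 4·x^2 - 3·x + 4], [2·x·y + y^2 + 4·y, x^2 + 2·x·y + 4·x + 2·y]].
At the point, J = [[17.5000, 8.5000], [23.7500, 20.7500]] (det J = 161.2500).
Solving J·Δ = −F gives Δ = (-0.2740, -1.2888).
Then the next iterate is (x, y)₁ = (1.2260, 1.2112).

(1.2260, 1.2112)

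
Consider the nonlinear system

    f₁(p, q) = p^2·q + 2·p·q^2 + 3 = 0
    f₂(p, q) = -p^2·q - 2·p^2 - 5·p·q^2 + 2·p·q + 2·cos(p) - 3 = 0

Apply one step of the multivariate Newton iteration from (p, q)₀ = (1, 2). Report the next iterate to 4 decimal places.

(16.8035, -20.5158)

At (1, 2): F = (13.0000, -21.919395).
Jacobian J = [[2·p·q + 2·q^2, p^2 + 4·p·q], [-2·p·q - 4·p - 5·q^2 + 2·q - 2·sin(p), -p^2 - 10·p·q + 2·p]].
At the point, J = [[12.0000, 9.0000], [-25.682942, -19.0000]] (det J = 3.146478).
Solving J·Δ = −F gives Δ = (15.8035, -22.5158).
Then the next iterate is (p, q)₁ = (16.8035, -20.5158).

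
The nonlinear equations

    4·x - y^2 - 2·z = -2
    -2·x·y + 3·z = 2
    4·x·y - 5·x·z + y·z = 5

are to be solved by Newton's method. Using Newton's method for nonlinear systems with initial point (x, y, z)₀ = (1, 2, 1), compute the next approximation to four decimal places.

(-15.5000, -2.5000, -23.0000)

At (1, 2, 1): F = (0.0000, -3.0000, 0.0000).
Jacobian J = [[4, -2·y, -2], [-2·y, -2·x, 3], [4·y - 5·z, 4·x + z, -5·x + y]].
At the point, J = [[4.0000, -4.0000, -2.0000], [-4.0000, -2.0000, 3.0000], [3.0000, 5.0000, -3.0000]] (det J = 4.0000).
Solving J·Δ = −F gives Δ = (-16.5000, -4.5000, -24.0000).
Then the next iterate is (x, y, z)₁ = (-15.5000, -2.5000, -23.0000).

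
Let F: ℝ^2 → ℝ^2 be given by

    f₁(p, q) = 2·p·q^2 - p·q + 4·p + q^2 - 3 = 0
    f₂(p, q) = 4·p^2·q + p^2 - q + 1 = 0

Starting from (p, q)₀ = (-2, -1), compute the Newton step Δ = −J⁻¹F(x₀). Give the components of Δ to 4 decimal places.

At (-2, -1): F = (-16.0000, -10.0000).
Jacobian J = [[2·q^2 - q + 4, 4·p·q - p + 2·q], [8·p·q + 2·p, 4·p^2 - 1]].
At the point, J = [[7.0000, 8.0000], [12.0000, 15.0000]] (det J = 9.0000).
Solving J·Δ = −F gives Δ = (17.7778, -13.5556).

(17.7778, -13.5556)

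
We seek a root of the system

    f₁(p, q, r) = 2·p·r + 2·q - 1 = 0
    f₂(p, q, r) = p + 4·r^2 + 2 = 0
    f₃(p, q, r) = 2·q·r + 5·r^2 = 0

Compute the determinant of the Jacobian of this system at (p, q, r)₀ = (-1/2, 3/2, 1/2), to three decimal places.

-21.000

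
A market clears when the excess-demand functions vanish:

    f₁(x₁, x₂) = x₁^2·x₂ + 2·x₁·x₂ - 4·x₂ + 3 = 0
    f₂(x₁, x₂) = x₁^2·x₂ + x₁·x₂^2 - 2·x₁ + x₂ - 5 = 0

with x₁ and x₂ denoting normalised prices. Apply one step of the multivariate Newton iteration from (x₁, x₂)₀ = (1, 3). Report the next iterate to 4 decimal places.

(0.9266, 2.1193)

At (1, 3): F = (0.0000, 8.0000).
Jacobian J = [[2·x₁·x₂ + 2·x₂, x₁^2 + 2·x₁ - 4], [2·x₁·x₂ + x₂^2 - 2, x₁^2 + 2·x₁·x₂ + 1]].
At the point, J = [[12.0000, -1.0000], [13.0000, 8.0000]] (det J = 109.0000).
Solving J·Δ = −F gives Δ = (-0.0734, -0.8807).
Then the next iterate is (x₁, x₂)₁ = (0.9266, 2.1193).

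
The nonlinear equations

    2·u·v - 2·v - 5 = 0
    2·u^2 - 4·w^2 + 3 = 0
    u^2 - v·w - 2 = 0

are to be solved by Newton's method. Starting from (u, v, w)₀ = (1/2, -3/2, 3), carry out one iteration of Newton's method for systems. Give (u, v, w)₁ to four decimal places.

(-0.6080, -1.6759, 1.5535)

At (1/2, -3/2, 3): F = (-3.5000, -32.5000, 2.7500).
Jacobian J = [[2·v, 2·u - 2, 0], [4·u, 0, -8·w], [2·u, -w, -v]].
At the point, J = [[-3.0000, -1.0000, 0.0000], [2.0000, 0.0000, -24.0000], [1.0000, -3.0000, 1.5000]] (det J = 243.0000).
Solving J·Δ = −F gives Δ = (-1.1080, -0.1759, -1.4465).
Then the next iterate is (u, v, w)₁ = (-0.6080, -1.6759, 1.5535).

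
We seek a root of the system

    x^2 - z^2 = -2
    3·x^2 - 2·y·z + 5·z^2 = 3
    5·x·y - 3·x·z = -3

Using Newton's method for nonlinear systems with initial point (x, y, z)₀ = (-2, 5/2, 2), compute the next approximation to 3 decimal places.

At (-2, 5/2, 2): F = (2.000, 19.000, -10.000).
Jacobian J = [[2·x, 0, -2·z], [6·x, -2·z, -2·y + 10·z], [5·y - 3·z, 5·x, -3·x]].
At the point, J = [[-4.000, 0.000, -4.000], [-12.000, -4.000, 15.000], [6.500, -10.000, 6.000]] (det J = -1088.000).
Solving J·Δ = −F gives Δ = (1.077, -0.646, -0.577).
Then the next iterate is (x, y, z)₁ = (-0.923, 1.854, 1.423).

(-0.923, 1.854, 1.423)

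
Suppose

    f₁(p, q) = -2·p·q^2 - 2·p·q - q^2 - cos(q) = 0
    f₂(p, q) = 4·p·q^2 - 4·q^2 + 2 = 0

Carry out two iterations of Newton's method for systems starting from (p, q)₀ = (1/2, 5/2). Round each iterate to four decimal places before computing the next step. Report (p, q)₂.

At (1/2, 5/2): F = (-14.198856, -10.5000).
Jacobian J = [[-2·q^2 - 2·q, -4·p·q - 2·p - 2·q + sin(q)], [4·q^2, 8·p·q - 8·q]].
At the point, J = [[-17.5000, -10.401528], [25.0000, -10.0000]] (det J = 435.038196).
Solving J·Δ = −F gives Δ = (-0.0753, -1.2383).
Then the next iterate is (p, q)₁ = (0.4247, 1.2617).
Round to (0.4247, 1.2617) and repeat: F = (-4.319922, -1.663250), J = [[-5.707174, -4.563567], [6.367548, -5.806848]].
Δ = (-0.2813, -0.5949), so (p, q)₂ = (0.1434, 0.6668).

(0.1434, 0.6668)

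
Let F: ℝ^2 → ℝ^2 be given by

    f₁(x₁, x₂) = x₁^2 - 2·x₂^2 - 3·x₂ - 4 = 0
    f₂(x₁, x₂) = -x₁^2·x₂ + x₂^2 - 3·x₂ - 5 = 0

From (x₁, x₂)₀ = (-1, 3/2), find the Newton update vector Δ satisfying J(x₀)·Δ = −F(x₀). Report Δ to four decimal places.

(2.3017, -1.8448)

At (-1, 3/2): F = (-12.0000, -8.7500).
Jacobian J = [[2·x₁, -4·x₂ - 3], [-2·x₁·x₂, -x₁^2 + 2·x₂ - 3]].
At the point, J = [[-2.0000, -9.0000], [3.0000, -1.0000]] (det J = 29.0000).
Solving J·Δ = −F gives Δ = (2.3017, -1.8448).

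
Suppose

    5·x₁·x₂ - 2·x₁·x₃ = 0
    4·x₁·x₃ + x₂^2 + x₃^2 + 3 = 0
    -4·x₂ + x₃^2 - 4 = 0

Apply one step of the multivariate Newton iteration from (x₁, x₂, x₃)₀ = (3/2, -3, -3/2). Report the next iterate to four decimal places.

At (3/2, -3, -3/2): F = (-18.0000, 5.2500, 10.2500).
Jacobian J = [[5·x₂ - 2·x₃, 5·x₁, -2·x₁], [4·x₃, 2·x₂, 4·x₁ + 2·x₃], [0, -4, 2·x₃]].
At the point, J = [[-12.0000, 7.5000, -3.0000], [-6.0000, -6.0000, 3.0000], [0.0000, -4.0000, -3.0000]] (det J = -567.0000).
Solving J·Δ = −F gives Δ = (-0.5516, 1.8810, 0.9087).
Then the next iterate is (x₁, x₂, x₃)₁ = (0.9484, -1.1190, -0.5913).

(0.9484, -1.1190, -0.5913)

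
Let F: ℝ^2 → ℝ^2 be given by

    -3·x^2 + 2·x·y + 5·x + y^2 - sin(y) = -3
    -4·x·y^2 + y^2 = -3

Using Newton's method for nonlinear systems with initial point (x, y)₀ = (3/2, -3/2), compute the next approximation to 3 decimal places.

(1.849, -0.741)

At (3/2, -3/2): F = (2.49749, -8.250).
Jacobian J = [[-6·x + 2·y + 5, 2·x + 2·y - cos(y)], [-4·y^2, -8·x·y + 2·y]].
At the point, J = [[-7.000, -0.07074], [-9.000, 15.000]] (det J = -105.63663).
Solving J·Δ = −F gives Δ = (0.349, 0.759).
Then the next iterate is (x, y)₁ = (1.849, -0.741).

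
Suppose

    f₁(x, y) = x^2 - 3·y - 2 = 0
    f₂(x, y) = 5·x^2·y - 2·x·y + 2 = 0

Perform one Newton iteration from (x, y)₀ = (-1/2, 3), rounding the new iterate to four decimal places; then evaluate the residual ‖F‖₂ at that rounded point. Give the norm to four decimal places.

0.7921

At (-1/2, 3): F = (-10.7500, 8.7500).
Jacobian J = [[2·x, -3], [10·x·y - 2·y, 5·x^2 - 2·x]].
At the point, J = [[-1.0000, -3.0000], [-21.0000, 2.2500]] (det J = -65.2500).
Solving J·Δ = −F gives Δ = (0.0316, -3.5939).
Then the next iterate is (x, y)₁ = (-0.4684, -0.5939).
Re-evaluating at (-0.4684, -0.5939): F = (0.001099, 0.792130), so ‖F‖₂ = 0.7921.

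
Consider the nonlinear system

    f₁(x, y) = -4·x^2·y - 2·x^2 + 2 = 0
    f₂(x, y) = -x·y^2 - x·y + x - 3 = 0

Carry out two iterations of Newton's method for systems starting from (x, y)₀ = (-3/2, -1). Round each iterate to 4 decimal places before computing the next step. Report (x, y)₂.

(0.9315, -1.1144)

At (-3/2, -1): F = (6.5000, -4.5000).
Jacobian J = [[-8·x·y - 4·x, -4·x^2], [-y^2 - y + 1, -2·x·y - x]].
At the point, J = [[-6.0000, -9.0000], [1.0000, -1.5000]] (det J = 18.0000).
Solving J·Δ = −F gives Δ = (2.7917, -1.1389).
Then the next iterate is (x, y)₁ = (1.2917, -2.1389).
Round to (1.2917, -2.1389) and repeat: F = (12.937946, -4.854872), J = [[16.935737, -6.673956], [-1.435993, 4.233934]].
Δ = (-0.3602, 1.0245), so (x, y)₂ = (0.9315, -1.1144).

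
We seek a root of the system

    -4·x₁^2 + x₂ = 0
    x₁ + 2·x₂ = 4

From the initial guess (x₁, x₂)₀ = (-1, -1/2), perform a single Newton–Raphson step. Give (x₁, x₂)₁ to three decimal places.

(-0.800, 2.400)

At (-1, -1/2): F = (-4.500, -6.000).
Jacobian J = [[-8·x₁, 1], [1, 2]].
At the point, J = [[8.000, 1.000], [1.000, 2.000]] (det J = 15.000).
Solving J·Δ = −F gives Δ = (0.200, 2.900).
Then the next iterate is (x₁, x₂)₁ = (-0.800, 2.400).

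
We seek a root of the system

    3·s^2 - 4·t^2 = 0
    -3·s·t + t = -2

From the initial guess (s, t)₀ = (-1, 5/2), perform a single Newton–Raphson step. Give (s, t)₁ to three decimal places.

(-0.126, 1.138)

At (-1, 5/2): F = (-22.000, 12.000).
Jacobian J = [[6·s, -8·t], [-3·t, -3·s + 1]].
At the point, J = [[-6.000, -20.000], [-7.500, 4.000]] (det J = -174.000).
Solving J·Δ = −F gives Δ = (0.874, -1.362).
Then the next iterate is (s, t)₁ = (-0.126, 1.138).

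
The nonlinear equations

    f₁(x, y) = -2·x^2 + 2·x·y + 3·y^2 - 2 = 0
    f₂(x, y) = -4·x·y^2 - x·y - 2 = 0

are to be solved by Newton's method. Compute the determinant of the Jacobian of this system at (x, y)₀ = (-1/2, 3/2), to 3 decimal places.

116.500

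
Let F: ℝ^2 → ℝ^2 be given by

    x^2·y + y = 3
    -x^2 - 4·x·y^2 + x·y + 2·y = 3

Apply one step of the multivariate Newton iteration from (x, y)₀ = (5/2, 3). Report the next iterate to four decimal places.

(1.7479, 1.9699)

At (5/2, 3): F = (18.7500, -85.7500).
Jacobian J = [[2·x·y, x^2 + 1], [-2·x - 4·y^2 + y, -8·x·y + x + 2]].
At the point, J = [[15.0000, 7.2500], [-38.0000, -55.5000]] (det J = -557.0000).
Solving J·Δ = −F gives Δ = (-0.7521, -1.0301).
Then the next iterate is (x, y)₁ = (1.7479, 1.9699).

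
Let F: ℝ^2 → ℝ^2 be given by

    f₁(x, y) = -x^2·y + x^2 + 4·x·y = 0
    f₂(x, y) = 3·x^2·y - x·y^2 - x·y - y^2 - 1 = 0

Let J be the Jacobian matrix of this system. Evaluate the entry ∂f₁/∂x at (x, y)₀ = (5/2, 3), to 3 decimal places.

∂f₁/∂x = -2·x·y + 2·x + 4·y.
At (5/2, 3) this is 2.000.

2.000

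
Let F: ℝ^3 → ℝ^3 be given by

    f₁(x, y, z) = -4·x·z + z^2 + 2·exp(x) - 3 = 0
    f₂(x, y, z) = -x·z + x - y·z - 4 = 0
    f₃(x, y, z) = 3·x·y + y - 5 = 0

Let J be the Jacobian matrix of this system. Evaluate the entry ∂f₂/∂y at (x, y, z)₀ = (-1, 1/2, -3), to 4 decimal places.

∂f₂/∂y = -z.
At (-1, 1/2, -3) this is 3.0000.

3.0000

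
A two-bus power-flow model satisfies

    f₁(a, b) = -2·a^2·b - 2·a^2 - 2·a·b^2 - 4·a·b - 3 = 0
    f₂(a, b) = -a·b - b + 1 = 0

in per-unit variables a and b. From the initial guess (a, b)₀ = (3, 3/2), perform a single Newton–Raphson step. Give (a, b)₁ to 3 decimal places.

(2.133, 0.575)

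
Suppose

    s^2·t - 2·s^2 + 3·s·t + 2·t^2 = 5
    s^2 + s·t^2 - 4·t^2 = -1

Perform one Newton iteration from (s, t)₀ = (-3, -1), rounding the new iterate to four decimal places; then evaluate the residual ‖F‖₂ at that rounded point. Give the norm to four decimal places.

At (-3, -1): F = (-21.0000, 3.0000).
Jacobian J = [[2·s·t - 4·s + 3·t, s^2 + 3·s + 4·t], [2·s + t^2, 2·s·t - 8·t]].
At the point, J = [[15.0000, -4.0000], [-5.0000, 14.0000]] (det J = 190.0000).
Solving J·Δ = −F gives Δ = (1.4842, 0.3158).
Then the next iterate is (s, t)₁ = (-1.5158, -0.6842).
Re-evaluating at (-1.5158, -0.6842): F = (-7.119761, 0.715540), so ‖F‖₂ = 7.1556.

7.1556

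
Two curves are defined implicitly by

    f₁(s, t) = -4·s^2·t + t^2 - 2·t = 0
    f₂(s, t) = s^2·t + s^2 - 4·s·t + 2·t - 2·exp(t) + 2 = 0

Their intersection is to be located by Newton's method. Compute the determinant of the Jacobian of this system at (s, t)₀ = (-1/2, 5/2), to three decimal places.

-174.150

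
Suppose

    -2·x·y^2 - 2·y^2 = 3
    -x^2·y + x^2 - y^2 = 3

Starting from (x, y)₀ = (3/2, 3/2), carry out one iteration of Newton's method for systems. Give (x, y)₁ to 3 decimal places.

At (3/2, 3/2): F = (-14.250, -6.375).
Jacobian J = [[-2·y^2, -4·x·y - 4·y], [-2·x·y + 2·x, -x^2 - 2·y]].
At the point, J = [[-4.500, -15.000], [-1.500, -5.250]] (det J = 1.125).
Solving J·Δ = −F gives Δ = (18.500, -6.500).
Then the next iterate is (x, y)₁ = (20.000, -5.000).

(20.000, -5.000)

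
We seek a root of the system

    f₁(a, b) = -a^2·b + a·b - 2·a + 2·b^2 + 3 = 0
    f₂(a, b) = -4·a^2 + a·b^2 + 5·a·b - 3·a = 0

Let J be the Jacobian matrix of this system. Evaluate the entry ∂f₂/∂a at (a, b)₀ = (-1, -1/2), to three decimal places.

∂f₂/∂a = -8·a + b^2 + 5·b - 3.
At (-1, -1/2) this is 2.750.

2.750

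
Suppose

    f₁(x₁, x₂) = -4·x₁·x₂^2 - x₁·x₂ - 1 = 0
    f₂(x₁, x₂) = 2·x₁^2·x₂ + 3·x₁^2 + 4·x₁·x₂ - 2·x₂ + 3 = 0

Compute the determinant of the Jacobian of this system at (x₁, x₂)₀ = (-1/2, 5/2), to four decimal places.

J = [[-4·x₂^2 - x₂, -8·x₁·x₂ - x₁], [4·x₁·x₂ + 6·x₁ + 4·x₂, 2·x₁^2 + 4·x₁ - 2]].
At the point, J = [[-27.5000, 10.5000], [2.0000, -3.5000]].
det J = 75.2500.

75.2500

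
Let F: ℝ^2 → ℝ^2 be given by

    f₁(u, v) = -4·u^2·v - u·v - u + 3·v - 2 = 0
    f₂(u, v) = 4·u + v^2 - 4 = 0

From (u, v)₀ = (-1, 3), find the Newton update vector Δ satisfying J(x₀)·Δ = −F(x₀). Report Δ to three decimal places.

(0.050, -0.200)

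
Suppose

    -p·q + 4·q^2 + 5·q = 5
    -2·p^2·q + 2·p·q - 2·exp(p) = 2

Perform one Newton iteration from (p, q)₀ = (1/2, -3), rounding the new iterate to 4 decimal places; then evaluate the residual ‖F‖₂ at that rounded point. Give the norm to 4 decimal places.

15.2561

At (1/2, -3): F = (17.5000, -6.797443).
Jacobian J = [[-q, -p + 8·q + 5], [-4·p·q + 2·q - 2·exp(p), -2·p^2 + 2·p]].
At the point, J = [[3.0000, -19.5000], [-3.297443, 0.5000]] (det J = -62.800130).
Solving J·Δ = −F gives Δ = (-1.9713, 0.5942).
Then the next iterate is (p, q)₁ = (-1.4713, -2.4058).
Re-evaluating at (-1.4713, -2.4058): F = (2.582841, 15.035838), so ‖F‖₂ = 15.2561.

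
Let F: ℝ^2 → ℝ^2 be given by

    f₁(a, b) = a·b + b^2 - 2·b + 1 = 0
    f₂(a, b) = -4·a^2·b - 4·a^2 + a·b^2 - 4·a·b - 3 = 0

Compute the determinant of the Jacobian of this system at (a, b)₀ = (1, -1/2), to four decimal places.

J = [[b, a + 2·b - 2], [-8·a·b - 8·a + b^2 - 4·b, -4·a^2 + 2·a·b - 4·a]].
At the point, J = [[-0.5000, -2.0000], [-1.7500, -9.0000]].
det J = 1.0000.

1.0000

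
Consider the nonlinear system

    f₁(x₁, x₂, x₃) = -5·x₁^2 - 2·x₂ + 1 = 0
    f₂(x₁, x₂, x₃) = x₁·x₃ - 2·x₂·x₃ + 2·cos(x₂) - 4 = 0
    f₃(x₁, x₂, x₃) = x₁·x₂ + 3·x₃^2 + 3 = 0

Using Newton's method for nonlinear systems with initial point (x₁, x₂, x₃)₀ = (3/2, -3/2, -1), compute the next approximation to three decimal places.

(0.905, -0.664, -0.017)

At (3/2, -3/2, -1): F = (-7.250, -8.35853, 3.750).
Jacobian J = [[-10·x₁, -2, 0], [x₃, -2·x₃ - 2·sin(x₂), x₁ - 2·x₂], [x₂, x₁, 6·x₃]].
At the point, J = [[-15.000, -2.000, 0.000], [-1.000, 3.99499, 4.500], [-1.500, 1.500, -6.000]] (det J = 486.29910).
Solving J·Δ = −F gives Δ = (-0.595, 0.836, 0.983).
Then the next iterate is (x₁, x₂, x₃)₁ = (0.905, -0.664, -0.017).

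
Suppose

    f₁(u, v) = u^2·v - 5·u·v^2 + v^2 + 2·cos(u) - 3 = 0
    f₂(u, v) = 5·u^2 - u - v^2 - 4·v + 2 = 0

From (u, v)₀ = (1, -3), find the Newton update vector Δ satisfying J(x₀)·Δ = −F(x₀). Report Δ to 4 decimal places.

(-0.9288, -0.3205)

At (1, -3): F = (-40.919395, 9.0000).
Jacobian J = [[2·u·v - 5·v^2 - 2·sin(u), u^2 - 10·u·v + 2·v], [10·u - 1, -2·v - 4]].
At the point, J = [[-52.682942, 25.0000], [9.0000, 2.0000]] (det J = -330.365884).
Solving J·Δ = −F gives Δ = (-0.9288, -0.3205).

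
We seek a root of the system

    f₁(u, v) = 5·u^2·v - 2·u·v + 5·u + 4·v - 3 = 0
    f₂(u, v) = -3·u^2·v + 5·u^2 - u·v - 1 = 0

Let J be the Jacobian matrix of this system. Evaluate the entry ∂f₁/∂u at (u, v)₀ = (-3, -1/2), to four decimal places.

∂f₁/∂u = 10·u·v - 2·v + 5.
At (-3, -1/2) this is 21.0000.

21.0000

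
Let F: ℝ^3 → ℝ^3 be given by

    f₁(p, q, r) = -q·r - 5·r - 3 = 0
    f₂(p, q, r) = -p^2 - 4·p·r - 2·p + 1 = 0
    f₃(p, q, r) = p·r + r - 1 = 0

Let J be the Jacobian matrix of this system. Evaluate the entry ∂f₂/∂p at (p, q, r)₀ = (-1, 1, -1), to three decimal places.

4.000

∂f₂/∂p = -2·p - 4·r - 2.
At (-1, 1, -1) this is 4.000.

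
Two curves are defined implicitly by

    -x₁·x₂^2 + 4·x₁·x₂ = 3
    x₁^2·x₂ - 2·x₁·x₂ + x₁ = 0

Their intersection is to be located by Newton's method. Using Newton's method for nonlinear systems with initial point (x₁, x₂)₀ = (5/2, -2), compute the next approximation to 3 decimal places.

(2.985, -0.059)

At (5/2, -2): F = (-33.000, 0.000).
Jacobian J = [[-x₂^2 + 4·x₂, -2·x₁·x₂ + 4·x₁], [2·x₁·x₂ - 2·x₂ + 1, x₁^2 - 2·x₁]].
At the point, J = [[-12.000, 20.000], [-5.000, 1.250]] (det J = 85.000).
Solving J·Δ = −F gives Δ = (0.485, 1.941).
Then the next iterate is (x₁, x₂)₁ = (2.985, -0.059).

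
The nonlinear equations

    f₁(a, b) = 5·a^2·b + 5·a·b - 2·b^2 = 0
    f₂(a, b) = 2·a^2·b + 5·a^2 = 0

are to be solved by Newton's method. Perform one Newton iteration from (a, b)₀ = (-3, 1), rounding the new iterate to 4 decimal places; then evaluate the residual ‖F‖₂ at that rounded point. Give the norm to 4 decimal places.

12.8798

At (-3, 1): F = (28.0000, 63.0000).
Jacobian J = [[10·a·b + 5·b, 5·a^2 + 5·a - 4·b], [4·a·b + 10·a, 2·a^2]].
At the point, J = [[-25.0000, 26.0000], [-42.0000, 18.0000]] (det J = 642.0000).
Solving J·Δ = −F gives Δ = (1.7664, 0.6215).
Then the next iterate is (a, b)₁ = (-1.2336, 1.6215).
Re-evaluating at (-1.2336, 1.6215): F = (-2.922195, 12.543942), so ‖F‖₂ = 12.8798.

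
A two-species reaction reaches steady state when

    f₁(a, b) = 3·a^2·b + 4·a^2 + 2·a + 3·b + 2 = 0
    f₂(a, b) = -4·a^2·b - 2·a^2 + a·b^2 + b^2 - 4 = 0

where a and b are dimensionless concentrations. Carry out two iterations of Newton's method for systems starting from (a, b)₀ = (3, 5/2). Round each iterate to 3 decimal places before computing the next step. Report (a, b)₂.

(0.785, 0.644)

At (3, 5/2): F = (119.000, -87.000).
Jacobian J = [[6·a·b + 8·a + 2, 3·a^2 + 3], [-8·a·b - 4·a + b^2, -4·a^2 + 2·a·b + 2·b]].
At the point, J = [[71.000, 30.000], [-65.750, -16.000]] (det J = 836.500).
Solving J·Δ = −F gives Δ = (-0.844, -1.969).
Then the next iterate is (a, b)₁ = (2.156, 0.531).
Round to (2.156, 0.531) and repeat: F = (33.90314, -22.27987), J = [[26.11702, 16.94501], [-17.50073, -15.24167]].
Δ = (-1.371, 0.113), so (a, b)₂ = (0.785, 0.644).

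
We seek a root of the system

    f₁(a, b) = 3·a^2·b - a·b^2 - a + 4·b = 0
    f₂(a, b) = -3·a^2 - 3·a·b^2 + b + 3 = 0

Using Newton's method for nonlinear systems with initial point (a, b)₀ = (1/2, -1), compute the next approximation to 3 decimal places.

(1.987, 1.293)

At (1/2, -1): F = (-5.750, -0.250).
Jacobian J = [[6·a·b - b^2 - 1, 3·a^2 - 2·a·b + 4], [-6·a - 3·b^2, -6·a·b + 1]].
At the point, J = [[-5.000, 5.750], [-6.000, 4.000]] (det J = 14.500).
Solving J·Δ = −F gives Δ = (1.487, 2.293).
Then the next iterate is (a, b)₁ = (1.987, 1.293).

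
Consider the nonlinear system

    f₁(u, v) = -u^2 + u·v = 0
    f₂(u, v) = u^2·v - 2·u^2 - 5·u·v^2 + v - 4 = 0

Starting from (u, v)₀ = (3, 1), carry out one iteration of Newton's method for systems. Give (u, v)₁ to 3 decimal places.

(1.489, 0.481)

At (3, 1): F = (-6.000, -27.000).
Jacobian J = [[-2·u + v, u], [2·u·v - 4·u - 5·v^2, u^2 - 10·u·v + 1]].
At the point, J = [[-5.000, 3.000], [-11.000, -20.000]] (det J = 133.000).
Solving J·Δ = −F gives Δ = (-1.511, -0.519).
Then the next iterate is (u, v)₁ = (1.489, 0.481).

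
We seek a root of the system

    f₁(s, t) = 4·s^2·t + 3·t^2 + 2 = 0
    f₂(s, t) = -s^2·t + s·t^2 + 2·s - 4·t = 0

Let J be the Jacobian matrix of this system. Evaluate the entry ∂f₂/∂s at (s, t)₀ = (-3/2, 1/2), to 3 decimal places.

3.750

∂f₂/∂s = -2·s·t + t^2 + 2.
At (-3/2, 1/2) this is 3.750.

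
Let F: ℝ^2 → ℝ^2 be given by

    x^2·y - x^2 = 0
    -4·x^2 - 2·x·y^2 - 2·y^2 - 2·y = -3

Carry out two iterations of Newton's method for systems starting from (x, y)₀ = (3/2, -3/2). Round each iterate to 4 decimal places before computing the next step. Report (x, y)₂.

At (3/2, -3/2): F = (-5.6250, -14.2500).
Jacobian J = [[2·x·y - 2·x, x^2], [-8·x - 2·y^2, -4·x·y - 4·y - 2]].
At the point, J = [[-7.5000, 2.2500], [-16.5000, 13.0000]] (det J = -60.3750).
Solving J·Δ = −F gives Δ = (-0.6801, 0.2329).
Then the next iterate is (x, y)₁ = (0.8199, -1.2671).
Round to (0.8199, -1.2671) and repeat: F = (-1.524026, -2.998597), J = [[-3.717591, 0.672236], [-9.770285, 7.223981]].
Δ = (-0.4433, -0.1845), so (x, y)₂ = (0.3766, -1.4516).

(0.3766, -1.4516)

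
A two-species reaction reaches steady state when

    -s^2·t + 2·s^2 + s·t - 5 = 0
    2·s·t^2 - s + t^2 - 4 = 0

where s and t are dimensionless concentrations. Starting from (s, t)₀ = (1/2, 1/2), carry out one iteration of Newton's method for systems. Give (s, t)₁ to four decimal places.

(2.3788, 2.9697)

At (1/2, 1/2): F = (-4.3750, -4.0000).
Jacobian J = [[-2·s·t + 4·s + t, -s^2 + s], [2·t^2 - 1, 4·s·t + 2·t]].
At the point, J = [[2.0000, 0.2500], [-0.5000, 2.0000]] (det J = 4.1250).
Solving J·Δ = −F gives Δ = (1.8788, 2.4697).
Then the next iterate is (s, t)₁ = (2.3788, 2.9697).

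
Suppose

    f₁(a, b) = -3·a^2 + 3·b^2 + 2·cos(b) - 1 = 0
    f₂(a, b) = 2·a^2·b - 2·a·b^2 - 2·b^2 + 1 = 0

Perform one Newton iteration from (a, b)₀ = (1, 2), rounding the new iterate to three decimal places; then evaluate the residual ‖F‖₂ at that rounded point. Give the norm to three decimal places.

At (1, 2): F = (7.16771, -11.000).
Jacobian J = [[-6·a, 6·b - 2·sin(b)], [4·a·b - 2·b^2, 2·a^2 - 4·a·b - 4·b]].
At the point, J = [[-6.000, 10.18141], [0.000, -14.000]] (det J = 84.000).
Solving J·Δ = −F gives Δ = (-0.139, -0.786).
Then the next iterate is (a, b)₁ = (0.861, 1.214).
Re-evaluating at (0.861, 1.214): F = (1.89597, -2.68554), so ‖F‖₂ = 3.287.

3.287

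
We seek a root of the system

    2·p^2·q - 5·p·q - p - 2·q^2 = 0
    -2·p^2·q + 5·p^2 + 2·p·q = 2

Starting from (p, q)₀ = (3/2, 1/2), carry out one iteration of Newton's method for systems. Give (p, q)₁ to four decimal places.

At (3/2, 1/2): F = (-3.5000, 8.5000).
Jacobian J = [[4·p·q - 5·q - 1, 2·p^2 - 5·p - 4·q], [-4·p·q + 10·p + 2·q, -2·p^2 + 2·p]].
At the point, J = [[-0.5000, -5.0000], [13.0000, -1.5000]] (det J = 65.7500).
Solving J·Δ = −F gives Δ = (-0.7262, -0.6274).
Then the next iterate is (p, q)₁ = (0.7738, -0.1274).

(0.7738, -0.1274)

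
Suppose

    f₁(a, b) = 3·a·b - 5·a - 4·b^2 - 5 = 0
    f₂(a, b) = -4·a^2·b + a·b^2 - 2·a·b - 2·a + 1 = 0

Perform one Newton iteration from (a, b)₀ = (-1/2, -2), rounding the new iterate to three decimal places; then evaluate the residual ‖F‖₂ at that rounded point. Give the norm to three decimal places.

At (-1/2, -2): F = (-15.500, 0.000).
Jacobian J = [[3·b - 5, 3·a - 8·b], [-8·a·b + b^2 - 2·b - 2, -4·a^2 + 2·a·b - 2·a]].
At the point, J = [[-11.000, 14.500], [-2.000, 2.000]] (det J = 7.000).
Solving J·Δ = −F gives Δ = (4.429, 4.429).
Then the next iterate is (a, b)₁ = (3.929, 2.429).
Re-evaluating at (3.929, 2.429): F = (-19.61454, -152.75011), so ‖F‖₂ = 154.004.

154.004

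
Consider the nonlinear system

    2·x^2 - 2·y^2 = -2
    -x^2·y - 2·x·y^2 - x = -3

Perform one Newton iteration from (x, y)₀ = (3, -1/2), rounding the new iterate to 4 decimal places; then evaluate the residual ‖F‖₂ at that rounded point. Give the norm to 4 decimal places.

At (3, -1/2): F = (19.5000, 3.0000).
Jacobian J = [[4·x, -4·y], [-2·x·y - 2·y^2 - 1, -x^2 - 4·x·y]].
At the point, J = [[12.0000, 2.0000], [1.5000, -3.0000]] (det J = -39.0000).
Solving J·Δ = −F gives Δ = (-1.6538, 0.1731).
Then the next iterate is (x, y)₁ = (1.3462, -0.3269).
Re-evaluating at (1.3462, -0.3269): F = (5.410782, 1.958506), so ‖F‖₂ = 5.7543.

5.7543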